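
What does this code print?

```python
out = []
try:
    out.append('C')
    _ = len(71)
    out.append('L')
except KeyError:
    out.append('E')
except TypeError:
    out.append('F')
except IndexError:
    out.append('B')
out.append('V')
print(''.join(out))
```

Execution trace: 'C' (try body) → 'F' (except TypeError) → 'V' (after the try/except). Output: CFV

Answer: CFV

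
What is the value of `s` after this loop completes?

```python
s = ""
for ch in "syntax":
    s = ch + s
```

Reverse 'syntax'
`s` takes the values: "" → "s" → "ys" → "nys" → "tnys" → "atnys" → "xatnys"

Answer: "xatnys"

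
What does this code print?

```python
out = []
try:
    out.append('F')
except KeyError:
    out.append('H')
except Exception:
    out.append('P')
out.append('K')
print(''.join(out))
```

Execution trace: 'F' (try body, no exception) → 'K' (after the try/except). Output: FK

Answer: FK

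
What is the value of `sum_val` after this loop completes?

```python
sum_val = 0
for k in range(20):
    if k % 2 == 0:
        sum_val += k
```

Sum of even numbers 0 to 19
`sum_val` takes the values: 0 → 2 → 6 → 12 → 20 → 30 → 42 → 56 → 72 → 90

Answer: 90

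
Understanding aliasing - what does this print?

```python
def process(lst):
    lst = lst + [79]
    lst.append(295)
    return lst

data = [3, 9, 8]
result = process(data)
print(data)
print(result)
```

Key concept: rebinding parameter vs mutation.
Step by step:
`data = [3, 9, 8]` → data = [3, 9, 8]
`result = process(data)` → result = [3, 9, 8, 79, 295]
`print(data)` → prints [3, 9, 8]
`print(result)` → prints [3, 9, 8, 79, 295]

Answer:
[3, 9, 8]
[3, 9, 8, 79, 295]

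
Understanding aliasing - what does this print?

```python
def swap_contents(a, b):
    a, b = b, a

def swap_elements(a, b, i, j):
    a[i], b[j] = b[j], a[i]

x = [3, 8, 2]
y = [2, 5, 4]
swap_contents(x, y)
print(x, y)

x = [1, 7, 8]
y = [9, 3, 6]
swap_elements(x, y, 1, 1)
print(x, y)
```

Key concept: parameter rebinding vs mutation.
Step by step:
`x = [3, 8, 2]` → x = [3, 8, 2]
`y = [2, 5, 4]` → y = [2, 5, 4]
`swap_contents(x, y)` → no visible change to tracked variables
`print(x, y)` → prints [3, 8, 2] [2, 5, 4]
`x = [1, 7, 8]` → x = [1, 7, 8]
`y = [9, 3, 6]` → y = [9, 3, 6]
`swap_elements(x, y, 1, 1)` → x = [1, 3, 8]; y = [9, 7, 6]
`print(x, y)` → prints [1, 3, 8] [9, 7, 6]

Answer:
[3, 8, 2] [2, 5, 4]
[1, 3, 8] [9, 7, 6]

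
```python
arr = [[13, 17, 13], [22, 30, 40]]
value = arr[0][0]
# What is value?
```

Trace:
`arr = [[13, 17, 13], [22, 30, 40]]` → arr = [[13, 17, 13], [22, 30, 40]]
`value = arr[0][0]` → value = 13
So value = 13

Answer: 13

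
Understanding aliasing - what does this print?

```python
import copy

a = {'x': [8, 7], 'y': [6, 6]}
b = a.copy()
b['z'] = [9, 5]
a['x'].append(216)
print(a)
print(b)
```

Key concept: shallow copy of dict with mutable values.
Step by step:
`a = {'x': [8, 7], 'y': [6, 6]}` → a = {'x': [8, 7], 'y': [6, 6]}
`b = a.copy()` → b = {'x': [8, 7], 'y': [6, 6]}
`b['z'] = [9, 5]` → b = {'x': [8, 7], 'y': [6, 6], 'z': [9, 5]}
`a['x'].append(216)` → a = {'x': [8, 7, 216], 'y': [6, 6]}; b = {'x': [8, 7, 216], 'y': [6, 6], 'z': [9, 5]}
`print(a)` → prints {'x': [8, 7, 216], 'y': [6, 6]}
`print(b)` → prints {'x': [8, 7, 216], 'y': [6, 6], 'z': [9, 5]}

Answer:
{'x': [8, 7, 216], 'y': [6, 6]}
{'x': [8, 7, 216], 'y': [6, 6], 'z': [9, 5]}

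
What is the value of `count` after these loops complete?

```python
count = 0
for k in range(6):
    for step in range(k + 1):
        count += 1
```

Triangle: 1 + 2 + ... + 6
`count` takes the values: 0 → 1 → 2 → 3 → 4 → 5 → 6 → 7 → 8 → 9 → 10 → 11 → 12 → 13 → 14 → 15 → 16 → 17 → 18 → 19 → 20 → 21

Answer: 21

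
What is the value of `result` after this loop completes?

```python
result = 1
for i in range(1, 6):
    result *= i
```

5! = 120
`result` takes the values: 1 → 2 → 6 → 24 → 120

Answer: 120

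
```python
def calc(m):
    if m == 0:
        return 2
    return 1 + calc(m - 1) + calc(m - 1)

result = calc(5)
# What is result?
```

calc(m) = 1 + 2·calc(m-1), calc(0)=2. Closed form: (2+1)·2^5 - 1 = 95.

Answer: 95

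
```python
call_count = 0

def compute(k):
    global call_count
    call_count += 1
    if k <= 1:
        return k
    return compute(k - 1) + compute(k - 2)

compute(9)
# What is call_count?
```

Calls(k) = 1 + Calls(k-1) + Calls(k-2); Calls(0)=Calls(1)=1. For k=9 this gives 109.

Answer: 109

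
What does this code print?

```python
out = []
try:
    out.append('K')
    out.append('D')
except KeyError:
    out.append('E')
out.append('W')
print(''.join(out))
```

Execution trace: 'K' (try body) → 'D' (try body, no exception) → 'W' (after the try/except). Output: KDW

Answer: KDW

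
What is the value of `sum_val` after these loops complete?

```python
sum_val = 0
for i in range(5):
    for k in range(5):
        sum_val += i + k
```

Sum of all i+k for i,k in 5x5
`sum_val` takes the values: 0 → 1 → 3 → 6 → 10 → 11 → 13 → 16 → 20 → 25 → 27 → 30 → 34 → 39 → 45 → 48 → 52 → 57 → 63 → 70 → 74 → 79 → 85 → 92 → 100

Answer: 100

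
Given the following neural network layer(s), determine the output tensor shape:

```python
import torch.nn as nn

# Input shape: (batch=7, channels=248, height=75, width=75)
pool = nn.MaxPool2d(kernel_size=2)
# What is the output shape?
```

Input: (7, 248, 75, 75) -> Output: (7, 248, 37, 37)

Answer: (7, 248, 37, 37)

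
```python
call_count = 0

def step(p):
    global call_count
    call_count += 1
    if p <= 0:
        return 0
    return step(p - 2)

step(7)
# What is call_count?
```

Linear recursion stepping by 2: 5 calls from p=7 down to ≤0.

Answer: 5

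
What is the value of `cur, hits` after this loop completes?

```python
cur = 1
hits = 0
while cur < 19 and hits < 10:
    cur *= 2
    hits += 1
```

Double until >= 19 or 10 iterations
`cur, hits` takes the values: (1, 0) → (2, 0) → (2, 1) → (4, 1) → (4, 2) → (8, 2) → (8, 3) → (16, 3) → (16, 4) → (32, 4) → (32, 5)

Answer: 32, 5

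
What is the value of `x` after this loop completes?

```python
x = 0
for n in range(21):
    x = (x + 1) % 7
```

Increment mod 7, 21 times = 0
`x` takes the values: 0 → 1 → 2 → 3 → 4 → 5 → 6 → 0 → 1 → 2 → 3 → 4 → 5 → 6 → 0 → 1 → 2 → 3 → 4 → 5 → 6 → 0

Answer: 0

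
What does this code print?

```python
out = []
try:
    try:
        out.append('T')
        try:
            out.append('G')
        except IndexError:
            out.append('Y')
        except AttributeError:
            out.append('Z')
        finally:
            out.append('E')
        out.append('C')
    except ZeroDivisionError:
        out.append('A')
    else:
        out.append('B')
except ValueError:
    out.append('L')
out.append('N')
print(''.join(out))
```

Execution trace: 'T' (try body) → 'G' (inner try body, no exception) → 'E' (inner finally) → 'C' (try body, no exception) → 'B' (else) → 'N' (after the try/except). Output: TGECBN

Answer: TGECBN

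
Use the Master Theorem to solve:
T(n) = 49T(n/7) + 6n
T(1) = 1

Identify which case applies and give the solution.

a=49, b=7, f(n)=6n. log_7(49) = 2. Since c=1 < 2, Case 1 applies: T(n) = Θ(n^log_b(a)) = O(n^2).

Answer: O(n^2) - Case 1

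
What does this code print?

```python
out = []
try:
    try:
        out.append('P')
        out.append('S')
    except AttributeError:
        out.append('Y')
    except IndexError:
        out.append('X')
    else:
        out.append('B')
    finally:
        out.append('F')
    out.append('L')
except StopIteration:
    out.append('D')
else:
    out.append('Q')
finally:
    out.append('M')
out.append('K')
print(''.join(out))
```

Execution trace: 'P' (inner try body) → 'S' (inner try body, no exception) → 'B' (inner else) → 'F' (inner finally) → 'L' (try body, no exception) → 'Q' (else) → 'M' (finally) → 'K' (after the try/except). Output: PSBFLQMK

Answer: PSBFLQMK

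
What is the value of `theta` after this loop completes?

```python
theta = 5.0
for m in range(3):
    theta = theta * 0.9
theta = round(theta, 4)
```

Exponential decay: 5.0 * 0.9^3
`theta` takes the values: 5.0 → 4.5 → 4.05 → 3.645

Answer: 3.645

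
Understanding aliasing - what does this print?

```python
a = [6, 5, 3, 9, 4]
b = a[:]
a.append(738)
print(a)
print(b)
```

Key concept: slice [:] creates copy.
Step by step:
`a = [6, 5, 3, 9, 4]` → a = [6, 5, 3, 9, 4]
`b = a[:]` → b = [6, 5, 3, 9, 4]
`a.append(738)` → a = [6, 5, 3, 9, 4, 738]
`print(a)` → prints [6, 5, 3, 9, 4, 738]
`print(b)` → prints [6, 5, 3, 9, 4]

Answer:
[6, 5, 3, 9, 4, 738]
[6, 5, 3, 9, 4]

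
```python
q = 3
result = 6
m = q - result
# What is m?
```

Trace:
`q = 3` → q = 3
`result = 6` → result = 6
`m = q - result` → m = -3
So m = -3

Answer: -3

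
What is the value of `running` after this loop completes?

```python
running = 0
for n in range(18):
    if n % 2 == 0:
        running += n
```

Sum of even numbers 0 to 17
`running` takes the values: 0 → 2 → 6 → 12 → 20 → 30 → 42 → 56 → 72

Answer: 72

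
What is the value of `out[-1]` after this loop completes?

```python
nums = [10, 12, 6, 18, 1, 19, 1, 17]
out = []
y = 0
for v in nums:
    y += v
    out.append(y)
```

Cumulative sum ends at 84
`out` takes the values: [] → [10] → [10, 22] → [10, 22, 28] → [10, 22, 28, 46] → [10, 22, 28, 46, 47] → [10, 22, 28, 46, 47, 66] → [10, 22, 28, 46, 47, 66, 67] → [10, 22, 28, 46, 47, 66, 67, 84]
So `out[-1]` = 84

Answer: 84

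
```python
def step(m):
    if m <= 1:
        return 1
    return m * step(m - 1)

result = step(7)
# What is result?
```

step(7) = 7 * 6 * 5 * 4 * 3 * 2 * 1 = 5040

Answer: 5040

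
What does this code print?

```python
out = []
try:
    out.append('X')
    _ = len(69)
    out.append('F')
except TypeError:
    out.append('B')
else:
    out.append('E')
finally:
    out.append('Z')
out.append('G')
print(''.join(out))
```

Execution trace: 'X' (try body) → 'B' (except TypeError) → 'Z' (finally) → 'G' (after the try/except). Output: XBZG

Answer: XBZG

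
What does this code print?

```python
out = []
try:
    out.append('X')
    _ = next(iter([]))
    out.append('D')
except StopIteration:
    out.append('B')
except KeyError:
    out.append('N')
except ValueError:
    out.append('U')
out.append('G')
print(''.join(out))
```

Execution trace: 'X' (try body) → 'B' (except StopIteration) → 'G' (after the try/except). Output: XBG

Answer: XBG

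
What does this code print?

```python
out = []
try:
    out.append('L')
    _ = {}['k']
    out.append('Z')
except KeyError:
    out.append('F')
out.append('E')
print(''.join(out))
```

Execution trace: 'L' (try body) → 'F' (except KeyError) → 'E' (after the try/except). Output: LFE

Answer: LFE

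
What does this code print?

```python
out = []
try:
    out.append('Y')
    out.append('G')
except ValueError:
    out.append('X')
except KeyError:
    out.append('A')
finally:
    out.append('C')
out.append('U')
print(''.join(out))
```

Execution trace: 'Y' (try body) → 'G' (try body, no exception) → 'C' (finally) → 'U' (after the try/except). Output: YGCU

Answer: YGCU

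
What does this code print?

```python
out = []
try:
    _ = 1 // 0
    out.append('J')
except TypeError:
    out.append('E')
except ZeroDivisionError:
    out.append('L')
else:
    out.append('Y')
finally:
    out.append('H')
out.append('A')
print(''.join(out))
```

Execution trace: 'L' (except ZeroDivisionError) → 'H' (finally) → 'A' (after the try/except). Output: LHA

Answer: LHA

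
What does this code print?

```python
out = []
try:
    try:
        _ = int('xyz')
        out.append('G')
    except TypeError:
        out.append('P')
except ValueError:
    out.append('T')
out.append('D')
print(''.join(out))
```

Execution trace: 'T' (outer except ValueError) → 'D' (after the try/except). Output: TD

Answer: TD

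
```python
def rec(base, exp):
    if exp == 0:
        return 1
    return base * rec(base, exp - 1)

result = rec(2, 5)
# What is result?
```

rec(2, 5) = 2 * 2 * 2 * 2 * 2 = 32

Answer: 32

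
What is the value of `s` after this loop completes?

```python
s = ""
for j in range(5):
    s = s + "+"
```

Repeat '+' 5 times
`s` takes the values: "" → "+" → "++" → "+++" → "++++" → "+++++"

Answer: "+++++"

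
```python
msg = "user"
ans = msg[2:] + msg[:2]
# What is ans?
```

Trace:
`msg = "user"` → msg = 'user'
`ans = msg[2:] + msg[:2]` → ans = 'erus'
So ans = 'erus'

Answer: 'erus'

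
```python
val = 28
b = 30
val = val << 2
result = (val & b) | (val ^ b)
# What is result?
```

Trace:
`val = 28` → val = 28
`b = 30` → b = 30
`val = val << 2` → val = 112
`result = (val & b) | (val ^ b)` → result = 126
So result = 126

Answer: 126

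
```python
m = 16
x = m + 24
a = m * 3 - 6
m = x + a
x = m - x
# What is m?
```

Trace:
`m = 16` → m = 16
`x = m + 24` → x = 40
`a = m * 3 - 6` → a = 42
`m = x + a` → m = 82
`x = m - x` → x = 42
So m = 82

Answer: 82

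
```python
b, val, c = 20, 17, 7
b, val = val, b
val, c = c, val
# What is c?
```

Trace:
`b, val, c = 20, 17, 7` → b = 20; val = 17; c = 7
`b, val = val, b` → b = 17; val = 20
`val, c = c, val` → val = 7; c = 20
So c = 20

Answer: 20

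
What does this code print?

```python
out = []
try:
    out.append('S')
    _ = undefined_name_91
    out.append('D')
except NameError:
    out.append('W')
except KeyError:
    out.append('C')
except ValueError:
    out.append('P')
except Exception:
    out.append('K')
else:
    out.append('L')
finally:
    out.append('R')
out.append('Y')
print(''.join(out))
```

Execution trace: 'S' (try body) → 'W' (except NameError) → 'R' (finally) → 'Y' (after the try/except). Output: SWRY

Answer: SWRY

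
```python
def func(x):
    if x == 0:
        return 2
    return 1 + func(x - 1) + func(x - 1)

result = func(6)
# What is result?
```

func(x) = 1 + 2·func(x-1), func(0)=2. Closed form: (2+1)·2^6 - 1 = 191.

Answer: 191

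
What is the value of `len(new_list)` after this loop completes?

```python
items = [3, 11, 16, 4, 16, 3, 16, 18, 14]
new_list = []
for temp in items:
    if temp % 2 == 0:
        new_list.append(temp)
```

Count even numbers in [3, 11, 16, 4, 16, 3, 16, 18, 14]
`new_list` takes the values: [] → [16] → [16, 4] → [16, 4, 16] → [16, 4, 16, 16] → [16, 4, 16, 16, 18] → [16, 4, 16, 16, 18, 14]
So `len(new_list)` = 6

Answer: 6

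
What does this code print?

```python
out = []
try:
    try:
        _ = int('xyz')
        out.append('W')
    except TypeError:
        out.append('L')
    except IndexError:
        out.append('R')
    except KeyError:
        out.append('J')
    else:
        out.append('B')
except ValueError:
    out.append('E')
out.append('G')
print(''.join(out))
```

Execution trace: 'E' (outer except ValueError) → 'G' (after the try/except). Output: EG

Answer: EG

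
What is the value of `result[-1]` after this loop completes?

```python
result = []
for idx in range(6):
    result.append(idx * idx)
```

Last element of squares 0 to 5
`result` takes the values: [] → [0] → [0, 1] → [0, 1, 4] → [0, 1, 4, 9] → [0, 1, 4, 9, 16] → [0, 1, 4, 9, 16, 25]
So `result[-1]` = 25

Answer: 25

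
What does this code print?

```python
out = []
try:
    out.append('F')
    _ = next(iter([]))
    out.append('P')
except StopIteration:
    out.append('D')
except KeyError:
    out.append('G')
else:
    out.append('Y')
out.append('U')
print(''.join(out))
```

Execution trace: 'F' (try body) → 'D' (except StopIteration) → 'U' (after the try/except). Output: FDU

Answer: FDU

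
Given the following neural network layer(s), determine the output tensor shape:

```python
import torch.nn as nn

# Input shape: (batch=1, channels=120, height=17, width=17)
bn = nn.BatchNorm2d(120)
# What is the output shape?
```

Input: (1, 120, 17, 17) -> Output: (1, 120, 17, 17)

Answer: (1, 120, 17, 17)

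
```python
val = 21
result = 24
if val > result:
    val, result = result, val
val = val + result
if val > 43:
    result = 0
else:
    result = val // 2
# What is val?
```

Trace:
`val = 21` → val = 21
`result = 24` → result = 24
`if val > result: ...` → val > result is False → no variable changes
`val = val + result` → val = 45
`if val > 43: ...` → val > 43 is True → result = 0
So val = 45

Answer: 45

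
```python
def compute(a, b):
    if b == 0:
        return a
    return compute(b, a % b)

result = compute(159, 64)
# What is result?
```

compute(159, 64) -> compute(64, 31) -> compute(31, 2) -> compute(2, 1) -> compute(1, 0) -> 1

Answer: 1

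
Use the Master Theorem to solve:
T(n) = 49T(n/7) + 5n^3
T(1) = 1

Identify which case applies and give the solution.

a=49, b=7, f(n)=5n^3. log_7(49) = 2. Since c=3 > 2 and the regularity condition holds (49(n/7)^3 = (49/7^3)n^3 with 49/7^3 < 1), Case 3 applies: T(n) = Θ(f(n)) = O(n^3).

Answer: O(n^3) - Case 3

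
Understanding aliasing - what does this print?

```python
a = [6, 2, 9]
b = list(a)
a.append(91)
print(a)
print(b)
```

Key concept: list() constructor creates copy.
Step by step:
`a = [6, 2, 9]` → a = [6, 2, 9]
`b = list(a)` → b = [6, 2, 9]
`a.append(91)` → a = [6, 2, 9, 91]
`print(a)` → prints [6, 2, 9, 91]
`print(b)` → prints [6, 2, 9]

Answer:
[6, 2, 9, 91]
[6, 2, 9]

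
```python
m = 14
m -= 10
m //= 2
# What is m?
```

Trace:
`m = 14` → m = 14
`m -= 10` → m = 4
`m //= 2` → m = 2
So m = 2

Answer: 2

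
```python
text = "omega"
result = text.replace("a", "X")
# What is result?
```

Trace:
`text = "omega"` → text = 'omega'
`result = text.replace("a", "X")` → result = 'omegX'
So result = 'omegX'

Answer: 'omegX'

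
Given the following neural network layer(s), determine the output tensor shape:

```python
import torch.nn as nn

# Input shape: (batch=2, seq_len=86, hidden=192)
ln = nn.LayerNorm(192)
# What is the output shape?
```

Input: (2, 86, 192) -> Output: (2, 86, 192)

Answer: (2, 86, 192)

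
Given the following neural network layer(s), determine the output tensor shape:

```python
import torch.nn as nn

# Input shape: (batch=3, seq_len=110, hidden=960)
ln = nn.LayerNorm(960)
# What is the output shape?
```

Input: (3, 110, 960) -> Output: (3, 110, 960)

Answer: (3, 110, 960)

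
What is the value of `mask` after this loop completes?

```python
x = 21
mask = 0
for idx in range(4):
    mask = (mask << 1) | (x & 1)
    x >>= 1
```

Reverse lowest 4 bits of 21
`mask` takes the values: 0 → 1 → 2 → 5 → 10

Answer: 10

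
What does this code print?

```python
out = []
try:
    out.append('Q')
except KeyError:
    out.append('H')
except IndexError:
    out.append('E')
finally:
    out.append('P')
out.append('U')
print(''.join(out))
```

Execution trace: 'Q' (try body, no exception) → 'P' (finally) → 'U' (after the try/except). Output: QPU

Answer: QPU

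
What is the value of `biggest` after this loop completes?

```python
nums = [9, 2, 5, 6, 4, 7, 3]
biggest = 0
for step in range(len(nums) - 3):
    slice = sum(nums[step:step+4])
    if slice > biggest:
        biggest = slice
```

Max sum of 4-element window in [9, 2, 5, 6, 4, 7, 3]
`biggest` takes the values: 0 → 22

Answer: 22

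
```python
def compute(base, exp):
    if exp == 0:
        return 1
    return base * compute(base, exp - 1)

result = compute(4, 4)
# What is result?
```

compute(4, 4) = 4 * 4 * 4 * 4 = 256

Answer: 256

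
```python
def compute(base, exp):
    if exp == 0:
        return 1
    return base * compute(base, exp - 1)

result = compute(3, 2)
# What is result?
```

compute(3, 2) = 3 * 3 = 9

Answer: 9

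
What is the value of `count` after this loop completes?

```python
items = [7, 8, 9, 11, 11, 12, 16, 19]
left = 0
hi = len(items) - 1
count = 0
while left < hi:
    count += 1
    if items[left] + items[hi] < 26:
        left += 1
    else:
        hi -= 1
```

Steps to find pair summing to 26
`count` takes the values: 0 → 1 → 2 → 3 → 4 → 5 → 6 → 7

Answer: 7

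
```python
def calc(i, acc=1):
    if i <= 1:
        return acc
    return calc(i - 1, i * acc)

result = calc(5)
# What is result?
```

Accumulator trace (n, acc): (5, 1) -> (4, 5) -> (3, 20) -> (2, 60) -> (1, 120) -> return 120

Answer: 120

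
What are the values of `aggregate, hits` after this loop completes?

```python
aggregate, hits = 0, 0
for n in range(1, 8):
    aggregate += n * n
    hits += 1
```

Sum of squares and count
`aggregate, hits` takes the values: (0, 0) → (1, 0) → (1, 1) → (5, 1) → (5, 2) → (14, 2) → (14, 3) → (30, 3) → (30, 4) → (55, 4) → (55, 5) → (91, 5) → (91, 6) → (140, 6) → (140, 7)

Answer: 140, 7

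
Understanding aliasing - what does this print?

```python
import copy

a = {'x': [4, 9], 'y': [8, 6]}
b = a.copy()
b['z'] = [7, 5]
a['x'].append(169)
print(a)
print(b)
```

Key concept: shallow copy of dict with mutable values.
Step by step:
`a = {'x': [4, 9], 'y': [8, 6]}` → a = {'x': [4, 9], 'y': [8, 6]}
`b = a.copy()` → b = {'x': [4, 9], 'y': [8, 6]}
`b['z'] = [7, 5]` → b = {'x': [4, 9], 'y': [8, 6], 'z': [7, 5]}
`a['x'].append(169)` → a = {'x': [4, 9, 169], 'y': [8, 6]}; b = {'x': [4, 9, 169], 'y': [8, 6], 'z': [7, 5]}
`print(a)` → prints {'x': [4, 9, 169], 'y': [8, 6]}
`print(b)` → prints {'x': [4, 9, 169], 'y': [8, 6], 'z': [7, 5]}

Answer:
{'x': [4, 9, 169], 'y': [8, 6]}
{'x': [4, 9, 169], 'y': [8, 6], 'z': [7, 5]}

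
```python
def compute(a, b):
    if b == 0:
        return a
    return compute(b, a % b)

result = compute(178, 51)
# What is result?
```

compute(178, 51) -> compute(51, 25) -> compute(25, 1) -> compute(1, 0) -> 1

Answer: 1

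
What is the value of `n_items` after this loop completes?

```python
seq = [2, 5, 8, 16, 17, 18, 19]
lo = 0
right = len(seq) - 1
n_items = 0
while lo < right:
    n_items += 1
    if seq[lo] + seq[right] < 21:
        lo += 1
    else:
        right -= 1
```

Steps to find pair summing to 21
`n_items` takes the values: 0 → 1 → 2 → 3 → 4 → 5 → 6

Answer: 6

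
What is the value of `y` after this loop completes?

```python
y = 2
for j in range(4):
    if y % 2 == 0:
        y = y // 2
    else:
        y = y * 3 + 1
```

Collatz-style transformation from 2
`y` takes the values: 2 → 1 → 4 → 2 → 1

Answer: 1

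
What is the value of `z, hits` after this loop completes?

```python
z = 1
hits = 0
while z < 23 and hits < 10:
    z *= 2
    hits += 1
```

Double until >= 23 or 10 iterations
`z, hits` takes the values: (1, 0) → (2, 0) → (2, 1) → (4, 1) → (4, 2) → (8, 2) → (8, 3) → (16, 3) → (16, 4) → (32, 4) → (32, 5)

Answer: 32, 5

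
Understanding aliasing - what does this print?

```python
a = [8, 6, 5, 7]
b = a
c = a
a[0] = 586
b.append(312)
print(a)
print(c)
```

Key concept: multiple aliases.
Step by step:
`a = [8, 6, 5, 7]` → a = [8, 6, 5, 7]
`b = a` → b = [8, 6, 5, 7] (same object as a)
`c = a` → c = [8, 6, 5, 7] (same object as a, b)
`a[0] = 586` → a = [586, 6, 5, 7] (same object as b, c); b = [586, 6, 5, 7] (same object as a, c); c = [586, 6, 5, 7] (same object as a, b)
`b.append(312)` → a = [586, 6, 5, 7, 312] (same object as b, c); b = [586, 6, 5, 7, 312] (same object as a, c); c = [586, 6, 5, 7, 312] (same object as a, b)
`print(a)` → prints [586, 6, 5, 7, 312]
`print(c)` → prints [586, 6, 5, 7, 312]

Answer:
[586, 6, 5, 7, 312]
[586, 6, 5, 7, 312]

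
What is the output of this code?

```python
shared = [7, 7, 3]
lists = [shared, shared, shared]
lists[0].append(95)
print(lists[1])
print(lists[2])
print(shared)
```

Key concept: list of same reference.
Step by step:
`shared = [7, 7, 3]` → shared = [7, 7, 3]
`lists = [shared, shared, shared]` → lists = [[7, 7, 3], [7, 7, 3], [7, 7, 3]]
`lists[0].append(95)` → shared = [7, 7, 3, 95]; lists = [[7, 7, 3, 95], [7, 7, 3, 95], [7, 7, 3, 95]]
`print(lists[1])` → prints [7, 7, 3, 95]
`print(lists[2])` → prints [7, 7, 3, 95]
`print(shared)` → prints [7, 7, 3, 95]

Answer:
[7, 7, 3, 95]
[7, 7, 3, 95]
[7, 7, 3, 95]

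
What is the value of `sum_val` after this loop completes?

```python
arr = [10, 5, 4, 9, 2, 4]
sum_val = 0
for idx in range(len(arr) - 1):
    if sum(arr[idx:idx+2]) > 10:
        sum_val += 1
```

Count windows with sum > 10
`sum_val` takes the values: 0 → 1 → 2 → 3

Answer: 3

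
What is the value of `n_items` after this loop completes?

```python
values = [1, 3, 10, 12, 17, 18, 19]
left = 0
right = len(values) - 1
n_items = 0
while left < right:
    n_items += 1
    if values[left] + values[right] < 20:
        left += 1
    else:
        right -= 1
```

Steps to find pair summing to 20
`n_items` takes the values: 0 → 1 → 2 → 3 → 4 → 5 → 6

Answer: 6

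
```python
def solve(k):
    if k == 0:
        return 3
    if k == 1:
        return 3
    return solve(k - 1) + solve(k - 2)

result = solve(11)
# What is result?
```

Build up from base cases: solve(0)=3, solve(1)=3, solve(2)=6, solve(3)=9, solve(4)=15, solve(5)=24, solve(6)=39, ..., solve(11)=432

Answer: 432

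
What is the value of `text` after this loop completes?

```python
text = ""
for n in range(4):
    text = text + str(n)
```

Concatenate digits 0 to 3
`text` takes the values: "" → "0" → "01" → "012" → "0123"

Answer: "0123"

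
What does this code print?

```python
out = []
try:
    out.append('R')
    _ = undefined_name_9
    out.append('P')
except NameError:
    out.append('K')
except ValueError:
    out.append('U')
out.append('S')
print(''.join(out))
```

Execution trace: 'R' (try body) → 'K' (except NameError) → 'S' (after the try/except). Output: RKS

Answer: RKS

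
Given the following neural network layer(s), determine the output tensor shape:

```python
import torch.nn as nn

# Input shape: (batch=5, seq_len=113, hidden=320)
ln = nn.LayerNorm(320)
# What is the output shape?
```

Input: (5, 113, 320) -> Output: (5, 113, 320)

Answer: (5, 113, 320)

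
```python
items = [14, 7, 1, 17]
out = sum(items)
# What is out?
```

Trace:
`items = [14, 7, 1, 17]` → items = [14, 7, 1, 17]
`out = sum(items)` → out = 39
So out = 39

Answer: 39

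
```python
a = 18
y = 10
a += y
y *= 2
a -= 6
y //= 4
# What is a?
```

Trace:
`a = 18` → a = 18
`y = 10` → y = 10
`a += y` → a = 28
`y *= 2` → y = 20
`a -= 6` → a = 22
`y //= 4` → y = 5
So a = 22

Answer: 22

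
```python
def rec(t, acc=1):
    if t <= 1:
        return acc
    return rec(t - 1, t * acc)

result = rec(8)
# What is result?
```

Accumulator trace (n, acc): (8, 1) -> (7, 8) -> (6, 56) -> (5, 336) -> (4, 1680) -> (3, 6720) -> (2, 20160) -> (1, 40320) -> return 40320

Answer: 40320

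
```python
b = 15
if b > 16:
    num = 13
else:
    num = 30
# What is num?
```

Trace:
`b = 15` → b = 15
`if b > 16: ...` → b > 16 is False, take else branch → num = 30
So num = 30

Answer: 30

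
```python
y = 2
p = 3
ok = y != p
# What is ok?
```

Trace:
`y = 2` → y = 2
`p = 3` → p = 3
`ok = y != p` → ok = True
So ok = True

Answer: True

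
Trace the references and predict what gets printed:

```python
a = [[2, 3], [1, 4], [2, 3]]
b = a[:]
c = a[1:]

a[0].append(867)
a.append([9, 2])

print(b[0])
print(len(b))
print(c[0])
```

Key concept: slice with nested mutation.
Step by step:
`a = [[2, 3], [1, 4], [2, 3]]` → a = [[2, 3], [1, 4], [2, 3]]
`b = a[:]` → b = [[2, 3], [1, 4], [2, 3]]
`c = a[1:]` → c = [[1, 4], [2, 3]]
`a[0].append(867)` → a = [[2, 3, 867], [1, 4], [2, 3]]; b = [[2, 3, 867], [1, 4], [2, 3]]
`a.append([9, 2])` → a = [[2, 3, 867], [1, 4], [2, 3], [9, 2]]
`print(b[0])` → prints [2, 3, 867]
`print(len(b))` → prints 3
`print(c[0])` → prints [1, 4]

Answer:
[2, 3, 867]
3
[1, 4]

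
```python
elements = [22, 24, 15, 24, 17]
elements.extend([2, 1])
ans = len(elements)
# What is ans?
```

Trace:
`elements = [22, 24, 15, 24, 17]` → elements = [22, 24, 15, 24, 17]
`elements.extend([2, 1])` → elements = [22, 24, 15, 24, 17, 2, 1]
`ans = len(elements)` → ans = 7
So ans = 7

Answer: 7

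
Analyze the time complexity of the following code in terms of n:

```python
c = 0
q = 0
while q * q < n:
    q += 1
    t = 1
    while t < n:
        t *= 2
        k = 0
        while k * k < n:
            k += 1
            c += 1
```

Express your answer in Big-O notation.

Each loop level contributes: √n × log n × √n. Multiplying the contributions gives O(n log n).

Answer: O(n log n)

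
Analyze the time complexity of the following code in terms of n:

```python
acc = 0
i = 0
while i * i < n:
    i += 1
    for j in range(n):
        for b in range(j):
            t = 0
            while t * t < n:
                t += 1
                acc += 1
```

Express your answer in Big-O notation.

Each loop level contributes: √n × n × n × √n. Multiplying the contributions gives O(n^3).

Answer: O(n^3)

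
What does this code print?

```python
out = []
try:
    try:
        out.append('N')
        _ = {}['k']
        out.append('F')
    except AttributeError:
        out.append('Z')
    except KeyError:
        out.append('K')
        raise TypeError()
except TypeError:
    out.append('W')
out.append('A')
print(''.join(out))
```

Execution trace: 'N' (inner try body) → 'K' (inner except KeyError) → 'W' (outer except TypeError) → 'A' (after the try/except). Output: NKWA

Answer: NKWA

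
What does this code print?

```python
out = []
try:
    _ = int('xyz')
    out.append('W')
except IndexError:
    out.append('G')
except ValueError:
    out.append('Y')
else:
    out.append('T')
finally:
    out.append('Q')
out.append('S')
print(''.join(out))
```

Execution trace: 'Y' (except ValueError) → 'Q' (finally) → 'S' (after the try/except). Output: YQS

Answer: YQS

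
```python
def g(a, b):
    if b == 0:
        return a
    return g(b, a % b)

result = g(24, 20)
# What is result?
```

g(24, 20) -> g(20, 4) -> g(4, 0) -> 4

Answer: 4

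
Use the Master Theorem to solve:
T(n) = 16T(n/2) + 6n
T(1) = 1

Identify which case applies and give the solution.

a=16, b=2, f(n)=6n. log_2(16) = 4. Since c=1 < 4, Case 1 applies: T(n) = Θ(n^log_b(a)) = O(n^4).

Answer: O(n^4) - Case 1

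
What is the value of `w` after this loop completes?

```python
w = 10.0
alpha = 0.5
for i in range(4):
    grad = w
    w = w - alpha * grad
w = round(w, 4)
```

Gradient descent: w = 10.0 * (1 - 0.5)^4
`w` takes the values: 10.0 → 5.0 → 2.5 → 1.25 → 0.625

Answer: 0.625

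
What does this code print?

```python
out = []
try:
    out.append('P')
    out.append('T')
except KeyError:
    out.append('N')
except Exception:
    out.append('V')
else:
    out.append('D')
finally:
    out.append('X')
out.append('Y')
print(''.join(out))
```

Execution trace: 'P' (try body) → 'T' (try body, no exception) → 'D' (else) → 'X' (finally) → 'Y' (after the try/except). Output: PTDXY

Answer: PTDXY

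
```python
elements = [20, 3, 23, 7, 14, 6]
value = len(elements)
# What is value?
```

Trace:
`elements = [20, 3, 23, 7, 14, 6]` → elements = [20, 3, 23, 7, 14, 6]
`value = len(elements)` → value = 6
So value = 6

Answer: 6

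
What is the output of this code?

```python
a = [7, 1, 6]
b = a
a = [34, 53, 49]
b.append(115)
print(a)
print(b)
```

Key concept: rebinding vs mutation: a is rebound to a new list, b still points at the original.
Step by step:
`a = [7, 1, 6]` → a = [7, 1, 6]
`b = a` → b = [7, 1, 6] (same object as a)
`a = [34, 53, 49]` → a = [34, 53, 49]
`b.append(115)` → b = [7, 1, 6, 115]
`print(a)` → prints [34, 53, 49]
`print(b)` → prints [7, 1, 6, 115]

Answer:
[34, 53, 49]
[7, 1, 6, 115]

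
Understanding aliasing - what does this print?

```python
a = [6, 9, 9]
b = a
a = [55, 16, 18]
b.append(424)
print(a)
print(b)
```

Key concept: rebinding vs mutation: a is rebound to a new list, b still points at the original.
Step by step:
`a = [6, 9, 9]` → a = [6, 9, 9]
`b = a` → b = [6, 9, 9] (same object as a)
`a = [55, 16, 18]` → a = [55, 16, 18]
`b.append(424)` → b = [6, 9, 9, 424]
`print(a)` → prints [55, 16, 18]
`print(b)` → prints [6, 9, 9, 424]

Answer:
[55, 16, 18]
[6, 9, 9, 424]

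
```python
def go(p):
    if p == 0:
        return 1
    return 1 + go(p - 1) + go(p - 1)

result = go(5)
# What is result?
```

go(p) = 1 + 2·go(p-1), go(0)=1. Closed form: (1+1)·2^5 - 1 = 63.

Answer: 63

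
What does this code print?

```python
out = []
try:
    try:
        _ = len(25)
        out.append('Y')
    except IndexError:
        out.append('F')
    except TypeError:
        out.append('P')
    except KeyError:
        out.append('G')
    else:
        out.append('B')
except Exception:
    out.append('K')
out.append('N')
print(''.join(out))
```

Execution trace: 'P' (inner except TypeError) → 'N' (after the try/except). Output: PN

Answer: PN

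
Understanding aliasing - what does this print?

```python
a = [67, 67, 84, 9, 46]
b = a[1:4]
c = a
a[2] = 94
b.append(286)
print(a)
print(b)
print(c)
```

Key concept: slice vs alias.
Step by step:
`a = [67, 67, 84, 9, 46]` → a = [67, 67, 84, 9, 46]
`b = a[1:4]` → b = [67, 84, 9]
`c = a` → c = [67, 67, 84, 9, 46] (same object as a)
`a[2] = 94` → a = [67, 67, 94, 9, 46] (same object as c); c = [67, 67, 94, 9, 46] (same object as a)
`b.append(286)` → b = [67, 84, 9, 286]
`print(a)` → prints [67, 67, 94, 9, 46]
`print(b)` → prints [67, 84, 9, 286]
`print(c)` → prints [67, 67, 94, 9, 46]

Answer:
[67, 67, 94, 9, 46]
[67, 84, 9, 286]
[67, 67, 94, 9, 46]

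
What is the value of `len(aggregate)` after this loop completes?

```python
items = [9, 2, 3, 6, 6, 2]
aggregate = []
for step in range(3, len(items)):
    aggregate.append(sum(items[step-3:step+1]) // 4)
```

Number of 4-element averages
`aggregate` takes the values: [] → [5] → [5, 4] → [5, 4, 4]
So `len(aggregate)` = 3

Answer: 3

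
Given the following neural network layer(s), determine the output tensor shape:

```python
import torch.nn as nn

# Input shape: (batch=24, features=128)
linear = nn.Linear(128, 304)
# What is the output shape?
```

Input: (24, 128) -> Output: (24, 304)

Answer: (24, 304)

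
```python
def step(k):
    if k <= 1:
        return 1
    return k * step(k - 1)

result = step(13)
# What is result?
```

step(13) = 13 * 12 * 11 * 10 * 9 * 8 * 7 * 6 * 5 * 4 * 3 * 2 * 1 = 6227020800

Answer: 6227020800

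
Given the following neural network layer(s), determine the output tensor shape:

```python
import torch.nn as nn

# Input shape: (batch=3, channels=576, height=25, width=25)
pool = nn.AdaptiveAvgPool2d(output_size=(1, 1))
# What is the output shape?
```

Input: (3, 576, 25, 25) -> Output: (3, 576, 1, 1)

Answer: (3, 576, 1, 1)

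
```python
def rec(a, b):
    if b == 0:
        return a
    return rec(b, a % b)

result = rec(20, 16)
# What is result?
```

rec(20, 16) -> rec(16, 4) -> rec(4, 0) -> 4

Answer: 4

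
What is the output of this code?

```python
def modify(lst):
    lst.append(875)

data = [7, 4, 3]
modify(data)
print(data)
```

Key concept: function modifies passed list.
Step by step:
`data = [7, 4, 3]` → data = [7, 4, 3]
`modify(data)` → data = [7, 4, 3, 875]
`print(data)` → prints [7, 4, 3, 875]

Answer: [7, 4, 3, 875]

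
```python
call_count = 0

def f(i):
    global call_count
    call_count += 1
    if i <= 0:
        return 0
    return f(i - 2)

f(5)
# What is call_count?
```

Linear recursion stepping by 2: 4 calls from i=5 down to ≤0.

Answer: 4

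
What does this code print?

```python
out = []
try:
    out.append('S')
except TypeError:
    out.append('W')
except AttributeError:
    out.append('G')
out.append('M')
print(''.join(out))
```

Execution trace: 'S' (try body, no exception) → 'M' (after the try/except). Output: SM

Answer: SM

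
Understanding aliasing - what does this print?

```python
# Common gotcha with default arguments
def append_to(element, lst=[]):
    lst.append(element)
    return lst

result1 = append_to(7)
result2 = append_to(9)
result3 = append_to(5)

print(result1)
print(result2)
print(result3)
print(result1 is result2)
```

Key concept: mutable default argument gotcha.
Step by step:
`result1 = append_to(7)` → result1 = [7]
`result2 = append_to(9)` → result1 = [7, 9] (same object as result2); result2 = [7, 9] (same object as result1)
`result3 = append_to(5)` → result1 = [7, 9, 5] (same object as result2, result3); result2 = [7, 9, 5] (same object as result1, result3); result3 = [7, 9, 5] (same object as result1, result2)
`print(result1)` → prints [7, 9, 5]
`print(result2)` → prints [7, 9, 5]
`print(result3)` → prints [7, 9, 5]
`print(result1 is result2)` → prints True

Answer:
[7, 9, 5]
[7, 9, 5]
[7, 9, 5]
True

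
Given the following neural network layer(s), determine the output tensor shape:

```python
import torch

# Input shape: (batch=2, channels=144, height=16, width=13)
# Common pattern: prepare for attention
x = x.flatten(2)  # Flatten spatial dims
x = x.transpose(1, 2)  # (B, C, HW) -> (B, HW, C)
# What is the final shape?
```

Input: (2, 144, 16, 13) -> after flatten(2): (2, 144, 208) -> Output: (2, 208, 144)

Answer: (2, 208, 144)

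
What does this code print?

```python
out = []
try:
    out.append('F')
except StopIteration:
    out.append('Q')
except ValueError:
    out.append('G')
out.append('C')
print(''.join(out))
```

Execution trace: 'F' (try body, no exception) → 'C' (after the try/except). Output: FC

Answer: FC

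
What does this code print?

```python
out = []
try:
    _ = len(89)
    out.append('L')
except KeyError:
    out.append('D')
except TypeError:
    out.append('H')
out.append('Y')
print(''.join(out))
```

Execution trace: 'H' (except TypeError) → 'Y' (after the try/except). Output: HY

Answer: HY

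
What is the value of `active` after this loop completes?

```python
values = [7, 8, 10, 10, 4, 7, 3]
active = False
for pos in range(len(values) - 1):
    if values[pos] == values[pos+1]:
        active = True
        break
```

Check consecutive duplicates in [7, 8, 10, 10, 4, 7, 3]
`active` takes the values: False → True

Answer: True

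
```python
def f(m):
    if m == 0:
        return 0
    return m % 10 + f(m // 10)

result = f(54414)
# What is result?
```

Sum of digits of 54414: 4 + 1 + 4 + 4 + 5 = 18

Answer: 18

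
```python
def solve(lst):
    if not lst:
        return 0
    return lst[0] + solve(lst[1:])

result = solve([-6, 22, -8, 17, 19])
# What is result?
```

(-6) + 22 + (-8) + 17 + 19 + 0 = 44

Answer: 44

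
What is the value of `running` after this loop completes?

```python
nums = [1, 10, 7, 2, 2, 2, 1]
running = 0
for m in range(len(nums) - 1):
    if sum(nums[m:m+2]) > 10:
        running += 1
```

Count windows with sum > 10
`running` takes the values: 0 → 1 → 2

Answer: 2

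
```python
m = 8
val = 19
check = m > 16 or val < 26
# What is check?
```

Trace:
`m = 8` → m = 8
`val = 19` → val = 19
`check = m > 16 or val < 26` → check = True
So check = True

Answer: True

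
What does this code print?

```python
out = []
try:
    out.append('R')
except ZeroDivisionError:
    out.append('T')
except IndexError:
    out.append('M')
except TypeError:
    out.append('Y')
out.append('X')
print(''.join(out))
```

Execution trace: 'R' (try body, no exception) → 'X' (after the try/except). Output: RX

Answer: RX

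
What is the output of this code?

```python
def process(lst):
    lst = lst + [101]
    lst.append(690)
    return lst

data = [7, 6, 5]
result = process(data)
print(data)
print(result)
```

Key concept: rebinding parameter vs mutation.
Step by step:
`data = [7, 6, 5]` → data = [7, 6, 5]
`result = process(data)` → result = [7, 6, 5, 101, 690]
`print(data)` → prints [7, 6, 5]
`print(result)` → prints [7, 6, 5, 101, 690]

Answer:
[7, 6, 5]
[7, 6, 5, 101, 690]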